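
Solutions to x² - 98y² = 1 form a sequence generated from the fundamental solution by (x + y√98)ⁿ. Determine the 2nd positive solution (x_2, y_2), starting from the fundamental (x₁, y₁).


Step 1: Find the fundamental solution (x₁, y₁) of x² - 98y² = 1.
  Expand √98 as a continued fraction. a₀ = ⌊√98⌋ = 9; iterate m_{k+1} = d_k·a_k − m_k, d_{k+1} = (98 − m_{k+1}²)/d_k, a_{k+1} = ⌊(a₀ + m_{k+1})/d_{k+1}⌋ (starting m₀ = 0, d₀ = 1), with convergents p_k = a_k·p_{k-1} + p_{k-2}, q_k = a_k·q_{k-1} + q_{k-2} (p₋₁ = 1, q₋₁ = 0):
  k = 0: a₀ = 9; p₀/q₀ = 9/1; p₀² − 98·q₀² = 81 − 98 = -17.
  k = 1: m = 9, d = 17, a = ⌊(9 + 9)/17⌋ = 1; p/q = (1·9 + 1)/(1·1 + 0) = 10/1; p² − 98·q² = 100 − 98 = 2.
  k = 2: m = 8, d = 2, a = ⌊(9 + 8)/2⌋ = 8; p/q = (8·10 + 9)/(8·1 + 1) = 89/9; p² − 98·q² = 7921 − 7938 = -17.
  k = 3: m = 8, d = 17, a = ⌊(9 + 8)/17⌋ = 1; p/q = (1·89 + 10)/(1·9 + 1) = 99/10; p² − 98·q² = 9801 − 9800 = 1.
  The first convergent with p² − 98·q² = 1 gives the fundamental solution (x₁, y₁) = (99, 10).
Step 2: Apply the recurrence (x_{n+1}, y_{n+1}) = (x₁x_n + 98y₁y_n, x₁y_n + y₁x_n) repeatedly.
  From (x_1, y_1) = (99, 10): x_2 = 99·99 + 98·10·10 = 19601; y_2 = 99·10 + 10·99 = 1980.
Step 3: Verify x_2² - 98·y_2² = 384199201 - 384199200 = 1 (should be 1). ✓

(x_1, y_1) = (99, 10); (x_2, y_2) = (19601, 1980).


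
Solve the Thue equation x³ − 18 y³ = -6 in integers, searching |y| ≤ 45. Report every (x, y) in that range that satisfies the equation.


The equation is x³ - 18y³ = -6. For fixed y, x³ = 18·y³ − 6, so a solution requires the RHS to be a perfect cube.
Strategy: iterate y from -45 to 45, compute RHS = 18·y³ − 6, and check whether it is a (positive or negative) perfect cube.
Check small values of y:
  y = 0: RHS = -6 is not a perfect cube.
  y = 1: RHS = 12 is not a perfect cube.
  y = -1: RHS = -24 is not a perfect cube.
  y = 2: RHS = 138 is not a perfect cube.
  y = -2: RHS = -150 is not a perfect cube.
  y = 3: RHS = 480 is not a perfect cube.
  y = -3: RHS = -492 is not a perfect cube.
Continuing the search up to |y| = 45 finds no solutions either.
No (x, y) in the scanned range satisfies the equation.

No integer solutions with |y| ≤ 45.


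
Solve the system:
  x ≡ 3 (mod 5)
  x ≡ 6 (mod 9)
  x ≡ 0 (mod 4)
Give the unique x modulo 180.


Moduli 5, 9, 4 are pairwise coprime; by CRT there is a unique solution modulo M = 5 · 9 · 4 = 180.
Solve pairwise, accumulating the modulus:
  Start with x ≡ 3 (mod 5).
  Combine with x ≡ 6 (mod 9): since gcd(5, 9) = 1, we get a unique residue mod 45.
    Write x = 3 + 5·t and substitute into x ≡ 6 (mod 9): 5·t ≡ 6 − 3 = 3 (mod 9).
    The inverse of 5 mod 9 is 2 (since 5·2 = 10 = 1·9 + 1), so t ≡ 2·3 = 6 ≡ 6 (mod 9).
    Then x = 3 + 5·6 = 33, valid modulo lcm(5, 9) = 45: x ≡ 33 (mod 45).
  Combine with x ≡ 0 (mod 4): since gcd(45, 4) = 1, we get a unique residue mod 180.
    Write x = 33 + 45·t and substitute into x ≡ 0 (mod 4): 45·t ≡ 0 − 33 = -33 (mod 4).
    Reduce coefficients mod 4: 1·t ≡ 3 (mod 4).
    So t ≡ 3 (mod 4).
    Then x = 33 + 45·3 = 168, valid modulo lcm(45, 4) = 180: x ≡ 168 (mod 180).
Verify: 168 mod 5 = 3 ✓, 168 mod 9 = 6 ✓, 168 mod 4 = 0 ✓.

x ≡ 168 (mod 180).


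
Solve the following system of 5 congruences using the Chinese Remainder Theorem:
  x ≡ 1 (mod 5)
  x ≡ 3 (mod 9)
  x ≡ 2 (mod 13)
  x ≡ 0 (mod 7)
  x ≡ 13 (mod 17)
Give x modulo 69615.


Product of moduli M = 5 · 9 · 13 · 7 · 17 = 69615.
Merge one congruence at a time:
  Start: x ≡ 1 (mod 5).
  Combine with x ≡ 3 (mod 9); new modulus lcm = 45.
    Write x = 1 + 5·t and substitute into x ≡ 3 (mod 9): 5·t ≡ 3 − 1 = 2 (mod 9).
    The inverse of 5 mod 9 is 2 (since 5·2 = 10 = 1·9 + 1), so t ≡ 2·2 = 4 ≡ 4 (mod 9).
    Then x = 1 + 5·4 = 21, valid modulo lcm(5, 9) = 45: x ≡ 21 (mod 45).
  Combine with x ≡ 2 (mod 13); new modulus lcm = 585.
    Write x = 21 + 45·t and substitute into x ≡ 2 (mod 13): 45·t ≡ 2 − 21 = -19 (mod 13).
    Reduce coefficients mod 13: 6·t ≡ 7 (mod 13).
    The inverse of 6 mod 13 is 11 (since 6·11 = 66 = 5·13 + 1), so t ≡ 11·7 = 77 ≡ 12 (mod 13).
    Then x = 21 + 45·12 = 561, valid modulo lcm(45, 13) = 585: x ≡ 561 (mod 585).
  Combine with x ≡ 0 (mod 7); new modulus lcm = 4095.
    Write x = 561 + 585·t and substitute into x ≡ 0 (mod 7): 585·t ≡ 0 − 561 = -561 (mod 7).
    Reduce coefficients mod 7: 4·t ≡ 6 (mod 7).
    The inverse of 4 mod 7 is 2 (since 4·2 = 8 = 1·7 + 1), so t ≡ 2·6 = 12 ≡ 5 (mod 7).
    Then x = 561 + 585·5 = 3486, valid modulo lcm(585, 7) = 4095: x ≡ 3486 (mod 4095).
  Combine with x ≡ 13 (mod 17); new modulus lcm = 69615.
    Write x = 3486 + 4095·t and substitute into x ≡ 13 (mod 17): 4095·t ≡ 13 − 3486 = -3473 (mod 17).
    Reduce coefficients mod 17: 15·t ≡ 12 (mod 17).
    The inverse of 15 mod 17 is 8 (since 15·8 = 120 = 7·17 + 1), so t ≡ 8·12 = 96 ≡ 11 (mod 17).
    Then x = 3486 + 4095·11 = 48531, valid modulo lcm(4095, 17) = 69615: x ≡ 48531 (mod 69615).
Verify against each original: 48531 mod 5 = 1, 48531 mod 9 = 3, 48531 mod 13 = 2, 48531 mod 7 = 0, 48531 mod 17 = 13.

x ≡ 48531 (mod 69615).


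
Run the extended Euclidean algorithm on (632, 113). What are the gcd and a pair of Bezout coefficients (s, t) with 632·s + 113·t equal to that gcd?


Euclidean algorithm on (632, 113) — divide until remainder is 0:
  632 = 5 · 113 + 67
  113 = 1 · 67 + 46
  67 = 1 · 46 + 21
  46 = 2 · 21 + 4
  21 = 5 · 4 + 1
  4 = 4 · 1 + 0
gcd(632, 113) = 1.
Track Bezout coefficients alongside the remainders: start with r₀ = 632 = a·1 + b·0 (s = 1, t = 0) and r₁ = 113 = a·0 + b·1 (s = 0, t = 1); each new remainder r_{k+1} = r_{k-1} − q_k·r_k inherits s_{k+1} = s_{k-1} − q_k·s_k, t_{k+1} = t_{k-1} − q_k·t_k, so r_k = a·s_k + b·t_k at every step:
  q = 5: r = 67, s = 1 − 5·0 = 1, t = 0 − 5·1 = -5  (check: 632·1 + 113·(-5) = 67)
  q = 1: r = 46, s = 0 − 1·1 = -1, t = 1 − 1·(-5) = 6  (check: 632·(-1) + 113·6 = 46)
  q = 1: r = 21, s = 1 − 1·(-1) = 2, t = -5 − 1·6 = -11  (check: 632·2 + 113·(-11) = 21)
  q = 2: r = 4, s = -1 − 2·2 = -5, t = 6 − 2·(-11) = 28  (check: 632·(-5) + 113·28 = 4)
  q = 5: r = 1, s = 2 − 5·(-5) = 27, t = -11 − 5·28 = -151  (check: 632·27 + 113·(-151) = 1)
The row with r = 1 (the gcd) gives the Bezout coefficients s = 27, t = -151.
Result: 632 · (27) + 113 · (-151) = 1.

gcd(632, 113) = 1; s = 27, t = -151 (check: 632·27 + 113·(-151) = 1).


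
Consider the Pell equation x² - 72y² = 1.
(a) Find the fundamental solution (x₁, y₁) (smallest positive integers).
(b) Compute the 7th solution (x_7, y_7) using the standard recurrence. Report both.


Step 1: Find the fundamental solution (x₁, y₁) of x² - 72y² = 1.
  Expand √72 as a continued fraction. a₀ = ⌊√72⌋ = 8; iterate m_{k+1} = d_k·a_k − m_k, d_{k+1} = (72 − m_{k+1}²)/d_k, a_{k+1} = ⌊(a₀ + m_{k+1})/d_{k+1}⌋ (starting m₀ = 0, d₀ = 1), with convergents p_k = a_k·p_{k-1} + p_{k-2}, q_k = a_k·q_{k-1} + q_{k-2} (p₋₁ = 1, q₋₁ = 0):
  k = 0: a₀ = 8; p₀/q₀ = 8/1; p₀² − 72·q₀² = 64 − 72 = -8.
  k = 1: m = 8, d = 8, a = ⌊(8 + 8)/8⌋ = 2; p/q = (2·8 + 1)/(2·1 + 0) = 17/2; p² − 72·q² = 289 − 288 = 1.
  The first convergent with p² − 72·q² = 1 gives the fundamental solution (x₁, y₁) = (17, 2).
Step 2: Apply the recurrence (x_{n+1}, y_{n+1}) = (x₁x_n + 72y₁y_n, x₁y_n + y₁x_n) repeatedly.
  From (x_1, y_1) = (17, 2): x_2 = 17·17 + 72·2·2 = 577; y_2 = 17·2 + 2·17 = 68.
  From (x_2, y_2) = (577, 68): x_3 = 17·577 + 72·2·68 = 19601; y_3 = 17·68 + 2·577 = 2310.
  From (x_3, y_3) = (19601, 2310): x_4 = 17·19601 + 72·2·2310 = 665857; y_4 = 17·2310 + 2·19601 = 78472.
  From (x_4, y_4) = (665857, 78472): x_5 = 17·665857 + 72·2·78472 = 22619537; y_5 = 17·78472 + 2·665857 = 2665738.
  From (x_5, y_5) = (22619537, 2665738): x_6 = 17·22619537 + 72·2·2665738 = 768398401; y_6 = 17·2665738 + 2·22619537 = 90556620.
  From (x_6, y_6) = (768398401, 90556620): x_7 = 17·768398401 + 72·2·90556620 = 26102926097; y_7 = 17·90556620 + 2·768398401 = 3076259342.
Step 3: Verify x_7² - 72·y_7² = 681362750825443653409 - 681362750825443653408 = 1 (should be 1). ✓

(x_1, y_1) = (17, 2); (x_7, y_7) = (26102926097, 3076259342).


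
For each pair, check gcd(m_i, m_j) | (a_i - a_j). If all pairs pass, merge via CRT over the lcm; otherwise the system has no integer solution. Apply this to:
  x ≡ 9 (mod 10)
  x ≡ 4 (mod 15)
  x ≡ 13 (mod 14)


Moduli 10, 15, 14 are not pairwise coprime, so CRT works modulo lcm(m_i) when all pairwise compatibility conditions hold.
Pairwise compatibility: gcd(m_i, m_j) must divide a_i - a_j for every pair.
Merge one congruence at a time:
  Start: x ≡ 9 (mod 10).
  Combine with x ≡ 4 (mod 15): gcd(10, 15) = 5; 4 - 9 = -5, which IS divisible by 5, so compatible.
    Write x = 9 + 10·t and substitute into x ≡ 4 (mod 15): 10·t ≡ 4 − 9 = -5 (mod 15).
    Divide the congruence (and modulus) by g = 5: 2·t ≡ -1 (mod 3).
    Reduce coefficients mod 3: 2·t ≡ 2 (mod 3).
    The inverse of 2 mod 3 is 2 (since 2·2 = 4 = 1·3 + 1), so t ≡ 2·2 = 4 ≡ 1 (mod 3).
    Then x = 9 + 10·1 = 19, valid modulo lcm(10, 15) = 30: x ≡ 19 (mod 30).
  Combine with x ≡ 13 (mod 14): gcd(30, 14) = 2; 13 - 19 = -6, which IS divisible by 2, so compatible.
    Write x = 19 + 30·t and substitute into x ≡ 13 (mod 14): 30·t ≡ 13 − 19 = -6 (mod 14).
    Divide the congruence (and modulus) by g = 2: 15·t ≡ -3 (mod 7).
    Reduce coefficients mod 7: 1·t ≡ 4 (mod 7).
    So t ≡ 4 (mod 7).
    Then x = 19 + 30·4 = 139, valid modulo lcm(30, 14) = 210: x ≡ 139 (mod 210).
Verify: 139 mod 10 = 9, 139 mod 15 = 4, 139 mod 14 = 13.

x ≡ 139 (mod 210).


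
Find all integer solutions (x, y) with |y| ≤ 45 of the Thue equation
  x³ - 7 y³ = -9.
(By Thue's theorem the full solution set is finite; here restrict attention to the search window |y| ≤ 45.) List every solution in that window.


The equation is x³ - 7y³ = -9. For fixed y, x³ = 7·y³ − 9, so a solution requires the RHS to be a perfect cube.
Strategy: iterate y from -45 to 45, compute RHS = 7·y³ − 9, and check whether it is a (positive or negative) perfect cube.
Check small values of y:
  y = 0: RHS = -9 is not a perfect cube.
  y = 1: RHS = -2 is not a perfect cube.
  y = -1: RHS = -16 is not a perfect cube.
  y = 2: RHS = 47 is not a perfect cube.
  y = -2: RHS = -65 is not a perfect cube.
  y = 3: RHS = 180 is not a perfect cube.
  y = -3: RHS = -198 is not a perfect cube.
Continuing the search up to |y| = 45 finds no solutions either.
No (x, y) in the scanned range satisfies the equation.

No integer solutions with |y| ≤ 45.


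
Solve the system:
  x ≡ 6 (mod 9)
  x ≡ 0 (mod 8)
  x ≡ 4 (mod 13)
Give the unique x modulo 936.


Moduli 9, 8, 13 are pairwise coprime; by CRT there is a unique solution modulo M = 9 · 8 · 13 = 936.
Solve pairwise, accumulating the modulus:
  Start with x ≡ 6 (mod 9).
  Combine with x ≡ 0 (mod 8): since gcd(9, 8) = 1, we get a unique residue mod 72.
    Write x = 6 + 9·t and substitute into x ≡ 0 (mod 8): 9·t ≡ 0 − 6 = -6 (mod 8).
    Reduce coefficients mod 8: 1·t ≡ 2 (mod 8).
    So t ≡ 2 (mod 8).
    Then x = 6 + 9·2 = 24, valid modulo lcm(9, 8) = 72: x ≡ 24 (mod 72).
  Combine with x ≡ 4 (mod 13): since gcd(72, 13) = 1, we get a unique residue mod 936.
    Write x = 24 + 72·t and substitute into x ≡ 4 (mod 13): 72·t ≡ 4 − 24 = -20 (mod 13).
    Reduce coefficients mod 13: 7·t ≡ 6 (mod 13).
    The inverse of 7 mod 13 is 2 (since 7·2 = 14 = 1·13 + 1), so t ≡ 2·6 = 12 ≡ 12 (mod 13).
    Then x = 24 + 72·12 = 888, valid modulo lcm(72, 13) = 936: x ≡ 888 (mod 936).
Verify: 888 mod 9 = 6 ✓, 888 mod 8 = 0 ✓, 888 mod 13 = 4 ✓.

x ≡ 888 (mod 936).


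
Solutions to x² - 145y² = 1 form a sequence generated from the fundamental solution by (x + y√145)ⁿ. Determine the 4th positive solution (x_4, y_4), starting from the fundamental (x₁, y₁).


Step 1: Find the fundamental solution (x₁, y₁) of x² - 145y² = 1.
  Expand √145 as a continued fraction. a₀ = ⌊√145⌋ = 12; iterate m_{k+1} = d_k·a_k − m_k, d_{k+1} = (145 − m_{k+1}²)/d_k, a_{k+1} = ⌊(a₀ + m_{k+1})/d_{k+1}⌋ (starting m₀ = 0, d₀ = 1), with convergents p_k = a_k·p_{k-1} + p_{k-2}, q_k = a_k·q_{k-1} + q_{k-2} (p₋₁ = 1, q₋₁ = 0):
  k = 0: a₀ = 12; p₀/q₀ = 12/1; p₀² − 145·q₀² = 144 − 145 = -1.
  k = 1: m = 12, d = 1, a = ⌊(12 + 12)/1⌋ = 24; p/q = (24·12 + 1)/(24·1 + 0) = 289/24; p² − 145·q² = 83521 − 83520 = 1.
  The first convergent with p² − 145·q² = 1 gives the fundamental solution (x₁, y₁) = (289, 24).
Step 2: Apply the recurrence (x_{n+1}, y_{n+1}) = (x₁x_n + 145y₁y_n, x₁y_n + y₁x_n) repeatedly.
  From (x_1, y_1) = (289, 24): x_2 = 289·289 + 145·24·24 = 167041; y_2 = 289·24 + 24·289 = 13872.
  From (x_2, y_2) = (167041, 13872): x_3 = 289·167041 + 145·24·13872 = 96549409; y_3 = 289·13872 + 24·167041 = 8017992.
  From (x_3, y_3) = (96549409, 8017992): x_4 = 289·96549409 + 145·24·8017992 = 55805391361; y_4 = 289·8017992 + 24·96549409 = 4634385504.
Step 3: Verify x_4² - 145·y_4² = 3114241704954373432321 - 3114241704954373432320 = 1 (should be 1). ✓

(x_1, y_1) = (289, 24); (x_4, y_4) = (55805391361, 4634385504).


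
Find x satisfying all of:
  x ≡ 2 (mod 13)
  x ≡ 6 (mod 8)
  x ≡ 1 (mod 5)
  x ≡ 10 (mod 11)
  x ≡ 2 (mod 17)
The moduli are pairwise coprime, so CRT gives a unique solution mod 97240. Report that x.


Product of moduli M = 13 · 8 · 5 · 11 · 17 = 97240.
Merge one congruence at a time:
  Start: x ≡ 2 (mod 13).
  Combine with x ≡ 6 (mod 8); new modulus lcm = 104.
    Write x = 2 + 13·t and substitute into x ≡ 6 (mod 8): 13·t ≡ 6 − 2 = 4 (mod 8).
    Reduce coefficients mod 8: 5·t ≡ 4 (mod 8).
    The inverse of 5 mod 8 is 5 (since 5·5 = 25 = 3·8 + 1), so t ≡ 5·4 = 20 ≡ 4 (mod 8).
    Then x = 2 + 13·4 = 54, valid modulo lcm(13, 8) = 104: x ≡ 54 (mod 104).
  Combine with x ≡ 1 (mod 5); new modulus lcm = 520.
    Write x = 54 + 104·t and substitute into x ≡ 1 (mod 5): 104·t ≡ 1 − 54 = -53 (mod 5).
    Reduce coefficients mod 5: 4·t ≡ 2 (mod 5).
    The inverse of 4 mod 5 is 4 (since 4·4 = 16 = 3·5 + 1), so t ≡ 4·2 = 8 ≡ 3 (mod 5).
    Then x = 54 + 104·3 = 366, valid modulo lcm(104, 5) = 520: x ≡ 366 (mod 520).
  Combine with x ≡ 10 (mod 11); new modulus lcm = 5720.
    Write x = 366 + 520·t and substitute into x ≡ 10 (mod 11): 520·t ≡ 10 − 366 = -356 (mod 11).
    Reduce coefficients mod 11: 3·t ≡ 7 (mod 11).
    The inverse of 3 mod 11 is 4 (since 3·4 = 12 = 1·11 + 1), so t ≡ 4·7 = 28 ≡ 6 (mod 11).
    Then x = 366 + 520·6 = 3486, valid modulo lcm(520, 11) = 5720: x ≡ 3486 (mod 5720).
  Combine with x ≡ 2 (mod 17); new modulus lcm = 97240.
    Write x = 3486 + 5720·t and substitute into x ≡ 2 (mod 17): 5720·t ≡ 2 − 3486 = -3484 (mod 17).
    Reduce coefficients mod 17: 8·t ≡ 1 (mod 17).
    The inverse of 8 mod 17 is 15 (since 8·15 = 120 = 7·17 + 1), so t ≡ 15·1 = 15 ≡ 15 (mod 17).
    Then x = 3486 + 5720·15 = 89286, valid modulo lcm(5720, 17) = 97240: x ≡ 89286 (mod 97240).
Verify against each original: 89286 mod 13 = 2, 89286 mod 8 = 6, 89286 mod 5 = 1, 89286 mod 11 = 10, 89286 mod 17 = 2.

x ≡ 89286 (mod 97240).


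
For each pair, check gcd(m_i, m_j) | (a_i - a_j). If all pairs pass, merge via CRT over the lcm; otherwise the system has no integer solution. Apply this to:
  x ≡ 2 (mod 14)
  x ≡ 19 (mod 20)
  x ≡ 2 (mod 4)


Moduli 14, 20, 4 are not pairwise coprime, so CRT works modulo lcm(m_i) when all pairwise compatibility conditions hold.
Pairwise compatibility: gcd(m_i, m_j) must divide a_i - a_j for every pair.
Merge one congruence at a time:
  Start: x ≡ 2 (mod 14).
  Combine with x ≡ 19 (mod 20): gcd(14, 20) = 2, and 19 - 2 = 17 is NOT divisible by 2.
    ⇒ system is inconsistent (no integer solution).

No solution (the system is inconsistent).


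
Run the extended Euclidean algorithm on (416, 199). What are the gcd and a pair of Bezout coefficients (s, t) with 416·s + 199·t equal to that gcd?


Euclidean algorithm on (416, 199) — divide until remainder is 0:
  416 = 2 · 199 + 18
  199 = 11 · 18 + 1
  18 = 18 · 1 + 0
gcd(416, 199) = 1.
Track Bezout coefficients alongside the remainders: start with r₀ = 416 = a·1 + b·0 (s = 1, t = 0) and r₁ = 199 = a·0 + b·1 (s = 0, t = 1); each new remainder r_{k+1} = r_{k-1} − q_k·r_k inherits s_{k+1} = s_{k-1} − q_k·s_k, t_{k+1} = t_{k-1} − q_k·t_k, so r_k = a·s_k + b·t_k at every step:
  q = 2: r = 18, s = 1 − 2·0 = 1, t = 0 − 2·1 = -2  (check: 416·1 + 199·(-2) = 18)
  q = 11: r = 1, s = 0 − 11·1 = -11, t = 1 − 11·(-2) = 23  (check: 416·(-11) + 199·23 = 1)
The row with r = 1 (the gcd) gives the Bezout coefficients s = -11, t = 23.
Result: 416 · (-11) + 199 · (23) = 1.

gcd(416, 199) = 1; s = -11, t = 23 (check: 416·(-11) + 199·23 = 1).


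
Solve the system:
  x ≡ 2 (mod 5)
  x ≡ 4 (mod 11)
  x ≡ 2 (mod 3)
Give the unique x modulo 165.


Moduli 5, 11, 3 are pairwise coprime; by CRT there is a unique solution modulo M = 5 · 11 · 3 = 165.
Solve pairwise, accumulating the modulus:
  Start with x ≡ 2 (mod 5).
  Combine with x ≡ 4 (mod 11): since gcd(5, 11) = 1, we get a unique residue mod 55.
    Write x = 2 + 5·t and substitute into x ≡ 4 (mod 11): 5·t ≡ 4 − 2 = 2 (mod 11).
    The inverse of 5 mod 11 is 9 (since 5·9 = 45 = 4·11 + 1), so t ≡ 9·2 = 18 ≡ 7 (mod 11).
    Then x = 2 + 5·7 = 37, valid modulo lcm(5, 11) = 55: x ≡ 37 (mod 55).
  Combine with x ≡ 2 (mod 3): since gcd(55, 3) = 1, we get a unique residue mod 165.
    Write x = 37 + 55·t and substitute into x ≡ 2 (mod 3): 55·t ≡ 2 − 37 = -35 (mod 3).
    Reduce coefficients mod 3: 1·t ≡ 1 (mod 3).
    So t ≡ 1 (mod 3).
    Then x = 37 + 55·1 = 92, valid modulo lcm(55, 3) = 165: x ≡ 92 (mod 165).
Verify: 92 mod 5 = 2 ✓, 92 mod 11 = 4 ✓, 92 mod 3 = 2 ✓.

x ≡ 92 (mod 165).


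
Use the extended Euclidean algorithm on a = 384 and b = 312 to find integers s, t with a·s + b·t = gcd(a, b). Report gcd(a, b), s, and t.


Euclidean algorithm on (384, 312) — divide until remainder is 0:
  384 = 1 · 312 + 72
  312 = 4 · 72 + 24
  72 = 3 · 24 + 0
gcd(384, 312) = 24.
Track Bezout coefficients alongside the remainders: start with r₀ = 384 = a·1 + b·0 (s = 1, t = 0) and r₁ = 312 = a·0 + b·1 (s = 0, t = 1); each new remainder r_{k+1} = r_{k-1} − q_k·r_k inherits s_{k+1} = s_{k-1} − q_k·s_k, t_{k+1} = t_{k-1} − q_k·t_k, so r_k = a·s_k + b·t_k at every step:
  q = 1: r = 72, s = 1 − 1·0 = 1, t = 0 − 1·1 = -1  (check: 384·1 + 312·(-1) = 72)
  q = 4: r = 24, s = 0 − 4·1 = -4, t = 1 − 4·(-1) = 5  (check: 384·(-4) + 312·5 = 24)
The row with r = 24 (the gcd) gives the Bezout coefficients s = -4, t = 5.
Result: 384 · (-4) + 312 · (5) = 24.

gcd(384, 312) = 24; s = -4, t = 5 (check: 384·(-4) + 312·5 = 24).


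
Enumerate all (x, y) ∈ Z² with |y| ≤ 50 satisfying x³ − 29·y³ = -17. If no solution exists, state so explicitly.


The equation is x³ - 29y³ = -17. For fixed y, x³ = 29·y³ − 17, so a solution requires the RHS to be a perfect cube.
Strategy: iterate y from -50 to 50, compute RHS = 29·y³ − 17, and check whether it is a (positive or negative) perfect cube.
Check small values of y:
  y = 0: RHS = -17 is not a perfect cube.
  y = 1: RHS = 12 is not a perfect cube.
  y = -1: RHS = -46 is not a perfect cube.
  y = 2: RHS = 215 is not a perfect cube.
  y = -2: RHS = -249 is not a perfect cube.
  y = 3: RHS = 766 is not a perfect cube.
  y = -3: RHS = -800 is not a perfect cube.
Continuing the search up to |y| = 50 finds no solutions either.
No (x, y) in the scanned range satisfies the equation.

No integer solutions with |y| ≤ 50.


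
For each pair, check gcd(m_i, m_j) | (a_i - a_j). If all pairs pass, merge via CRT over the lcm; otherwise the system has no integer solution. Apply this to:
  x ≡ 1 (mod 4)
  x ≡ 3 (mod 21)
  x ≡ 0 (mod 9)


Moduli 4, 21, 9 are not pairwise coprime, so CRT works modulo lcm(m_i) when all pairwise compatibility conditions hold.
Pairwise compatibility: gcd(m_i, m_j) must divide a_i - a_j for every pair.
Merge one congruence at a time:
  Start: x ≡ 1 (mod 4).
  Combine with x ≡ 3 (mod 21): gcd(4, 21) = 1; 3 - 1 = 2, which IS divisible by 1, so compatible.
    Write x = 1 + 4·t and substitute into x ≡ 3 (mod 21): 4·t ≡ 3 − 1 = 2 (mod 21).
    The inverse of 4 mod 21 is 16 (since 4·16 = 64 = 3·21 + 1), so t ≡ 16·2 = 32 ≡ 11 (mod 21).
    Then x = 1 + 4·11 = 45, valid modulo lcm(4, 21) = 84: x ≡ 45 (mod 84).
  Combine with x ≡ 0 (mod 9): gcd(84, 9) = 3; 0 - 45 = -45, which IS divisible by 3, so compatible.
    Write x = 45 + 84·t and substitute into x ≡ 0 (mod 9): 84·t ≡ 0 − 45 = -45 (mod 9).
    Divide the congruence (and modulus) by g = 3: 28·t ≡ -15 (mod 3).
    Reduce coefficients mod 3: 1·t ≡ 0 (mod 3).
    So t ≡ 0 (mod 3).
    Then x = 45 + 84·0 = 45, valid modulo lcm(84, 9) = 252: x ≡ 45 (mod 252).
Verify: 45 mod 4 = 1, 45 mod 21 = 3, 45 mod 9 = 0.

x ≡ 45 (mod 252).


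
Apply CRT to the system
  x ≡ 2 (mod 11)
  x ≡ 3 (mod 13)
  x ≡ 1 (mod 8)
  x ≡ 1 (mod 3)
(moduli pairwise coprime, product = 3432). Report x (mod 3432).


Product of moduli M = 11 · 13 · 8 · 3 = 3432.
Merge one congruence at a time:
  Start: x ≡ 2 (mod 11).
  Combine with x ≡ 3 (mod 13); new modulus lcm = 143.
    Write x = 2 + 11·t and substitute into x ≡ 3 (mod 13): 11·t ≡ 3 − 2 = 1 (mod 13).
    The inverse of 11 mod 13 is 6 (since 11·6 = 66 = 5·13 + 1), so t ≡ 6·1 = 6 ≡ 6 (mod 13).
    Then x = 2 + 11·6 = 68, valid modulo lcm(11, 13) = 143: x ≡ 68 (mod 143).
  Combine with x ≡ 1 (mod 8); new modulus lcm = 1144.
    Write x = 68 + 143·t and substitute into x ≡ 1 (mod 8): 143·t ≡ 1 − 68 = -67 (mod 8).
    Reduce coefficients mod 8: 7·t ≡ 5 (mod 8).
    The inverse of 7 mod 8 is 7 (since 7·7 = 49 = 6·8 + 1), so t ≡ 7·5 = 35 ≡ 3 (mod 8).
    Then x = 68 + 143·3 = 497, valid modulo lcm(143, 8) = 1144: x ≡ 497 (mod 1144).
  Combine with x ≡ 1 (mod 3); new modulus lcm = 3432.
    Write x = 497 + 1144·t and substitute into x ≡ 1 (mod 3): 1144·t ≡ 1 − 497 = -496 (mod 3).
    Reduce coefficients mod 3: 1·t ≡ 2 (mod 3).
    So t ≡ 2 (mod 3).
    Then x = 497 + 1144·2 = 2785, valid modulo lcm(1144, 3) = 3432: x ≡ 2785 (mod 3432).
Verify against each original: 2785 mod 11 = 2, 2785 mod 13 = 3, 2785 mod 8 = 1, 2785 mod 3 = 1.

x ≡ 2785 (mod 3432).


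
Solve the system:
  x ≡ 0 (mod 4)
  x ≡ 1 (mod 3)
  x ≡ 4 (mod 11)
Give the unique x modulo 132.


Moduli 4, 3, 11 are pairwise coprime; by CRT there is a unique solution modulo M = 4 · 3 · 11 = 132.
Solve pairwise, accumulating the modulus:
  Start with x ≡ 0 (mod 4).
  Combine with x ≡ 1 (mod 3): since gcd(4, 3) = 1, we get a unique residue mod 12.
    Write x = 0 + 4·t and substitute into x ≡ 1 (mod 3): 4·t ≡ 1 − 0 = 1 (mod 3).
    Reduce coefficients mod 3: 1·t ≡ 1 (mod 3).
    So t ≡ 1 (mod 3).
    Then x = 0 + 4·1 = 4, valid modulo lcm(4, 3) = 12: x ≡ 4 (mod 12).
  Combine with x ≡ 4 (mod 11): since gcd(12, 11) = 1, we get a unique residue mod 132.
    Write x = 4 + 12·t and substitute into x ≡ 4 (mod 11): 12·t ≡ 4 − 4 = 0 (mod 11).
    Reduce coefficients mod 11: 1·t ≡ 0 (mod 11).
    So t ≡ 0 (mod 11).
    Then x = 4 + 12·0 = 4, valid modulo lcm(12, 11) = 132: x ≡ 4 (mod 132).
Verify: 4 mod 4 = 0 ✓, 4 mod 3 = 1 ✓, 4 mod 11 = 4 ✓.

x ≡ 4 (mod 132).


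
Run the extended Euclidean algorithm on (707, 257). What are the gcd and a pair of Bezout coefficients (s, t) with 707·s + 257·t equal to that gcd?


Euclidean algorithm on (707, 257) — divide until remainder is 0:
  707 = 2 · 257 + 193
  257 = 1 · 193 + 64
  193 = 3 · 64 + 1
  64 = 64 · 1 + 0
gcd(707, 257) = 1.
Track Bezout coefficients alongside the remainders: start with r₀ = 707 = a·1 + b·0 (s = 1, t = 0) and r₁ = 257 = a·0 + b·1 (s = 0, t = 1); each new remainder r_{k+1} = r_{k-1} − q_k·r_k inherits s_{k+1} = s_{k-1} − q_k·s_k, t_{k+1} = t_{k-1} − q_k·t_k, so r_k = a·s_k + b·t_k at every step:
  q = 2: r = 193, s = 1 − 2·0 = 1, t = 0 − 2·1 = -2  (check: 707·1 + 257·(-2) = 193)
  q = 1: r = 64, s = 0 − 1·1 = -1, t = 1 − 1·(-2) = 3  (check: 707·(-1) + 257·3 = 64)
  q = 3: r = 1, s = 1 − 3·(-1) = 4, t = -2 − 3·3 = -11  (check: 707·4 + 257·(-11) = 1)
The row with r = 1 (the gcd) gives the Bezout coefficients s = 4, t = -11.
Result: 707 · (4) + 257 · (-11) = 1.

gcd(707, 257) = 1; s = 4, t = -11 (check: 707·4 + 257·(-11) = 1).


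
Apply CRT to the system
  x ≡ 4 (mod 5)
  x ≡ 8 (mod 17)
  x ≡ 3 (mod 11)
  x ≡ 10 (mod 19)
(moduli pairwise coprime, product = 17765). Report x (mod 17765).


Product of moduli M = 5 · 17 · 11 · 19 = 17765.
Merge one congruence at a time:
  Start: x ≡ 4 (mod 5).
  Combine with x ≡ 8 (mod 17); new modulus lcm = 85.
    Write x = 4 + 5·t and substitute into x ≡ 8 (mod 17): 5·t ≡ 8 − 4 = 4 (mod 17).
    The inverse of 5 mod 17 is 7 (since 5·7 = 35 = 2·17 + 1), so t ≡ 7·4 = 28 ≡ 11 (mod 17).
    Then x = 4 + 5·11 = 59, valid modulo lcm(5, 17) = 85: x ≡ 59 (mod 85).
  Combine with x ≡ 3 (mod 11); new modulus lcm = 935.
    Write x = 59 + 85·t and substitute into x ≡ 3 (mod 11): 85·t ≡ 3 − 59 = -56 (mod 11).
    Reduce coefficients mod 11: 8·t ≡ 10 (mod 11).
    The inverse of 8 mod 11 is 7 (since 8·7 = 56 = 5·11 + 1), so t ≡ 7·10 = 70 ≡ 4 (mod 11).
    Then x = 59 + 85·4 = 399, valid modulo lcm(85, 11) = 935: x ≡ 399 (mod 935).
  Combine with x ≡ 10 (mod 19); new modulus lcm = 17765.
    Write x = 399 + 935·t and substitute into x ≡ 10 (mod 19): 935·t ≡ 10 − 399 = -389 (mod 19).
    Reduce coefficients mod 19: 4·t ≡ 10 (mod 19).
    The inverse of 4 mod 19 is 5 (since 4·5 = 20 = 1·19 + 1), so t ≡ 5·10 = 50 ≡ 12 (mod 19).
    Then x = 399 + 935·12 = 11619, valid modulo lcm(935, 19) = 17765: x ≡ 11619 (mod 17765).
Verify against each original: 11619 mod 5 = 4, 11619 mod 17 = 8, 11619 mod 11 = 3, 11619 mod 19 = 10.

x ≡ 11619 (mod 17765).


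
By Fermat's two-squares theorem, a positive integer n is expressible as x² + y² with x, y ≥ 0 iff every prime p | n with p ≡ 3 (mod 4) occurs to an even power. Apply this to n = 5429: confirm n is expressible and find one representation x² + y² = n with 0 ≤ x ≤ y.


Step 1: Factor n = 5429 = 61 · 89.
Step 2: Check the mod-4 condition on each prime factor: 61 ≡ 1 (mod 4), exponent 1; 89 ≡ 1 (mod 4), exponent 1.
All primes ≡ 3 (mod 4) appear to even exponent (or don't appear), so by the two-squares theorem n IS expressible as a sum of two squares.
Step 3: Build a representation. Here n = 61 · 89 is a product of primes ≡ 1 (mod 4). Each prime p ≡ 1 (mod 4) is itself a sum of two squares; find a² by testing p − a² for a perfect square:
  61: 61 − 1² = 60, 61 − 2² = 57, 61 − 3² = 52, 61 − 4² = 45, 61 − 5² = 36 = 6² ⇒ 61 = 5² + 6².
  89: 89 − 1² = 88, 89 − 2² = 85, 89 − 3² = 80, 89 − 4² = 73, 89 − 5² = 64 = 8² ⇒ 89 = 5² + 8².
  Combine using the Brahmagupta–Fibonacci identity (a² + b²)(c² + d²) = (ac − bd)² + (ad + bc)² = (ac + bd)² + (ad − bc)²:
  61 · 89 = 5429: from (5² + 6²)(5² + 8²), take (5·5 − 6·8, 5·8 + 6·5) = (25 − 48, 40 + 30) = (-23, 70); dropping signs (only squares matter) gives (23, 70); check 23² + 70² = 529 + 4900 = 5429 ✓.
Step 4: Order so x ≤ y and verify: 23² + 70² = 529 + 4900 = 5429 = n. ✓

n = 5429 = 23² + 70² (one valid representation with x ≤ y).


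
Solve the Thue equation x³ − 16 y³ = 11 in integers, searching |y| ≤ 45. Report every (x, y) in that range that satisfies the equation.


The equation is x³ - 16y³ = 11. For fixed y, x³ = 16·y³ + 11, so a solution requires the RHS to be a perfect cube.
Strategy: iterate y from -45 to 45, compute RHS = 16·y³ + 11, and check whether it is a (positive or negative) perfect cube.
Check small values of y:
  y = 0: RHS = 11 is not a perfect cube.
  y = 1: RHS = 27 = (3)³ ⇒ x = 3 works.
  y = -1: RHS = -5 is not a perfect cube.
  y = 2: RHS = 139 is not a perfect cube.
  y = -2: RHS = -117 is not a perfect cube.
  y = 3: RHS = 443 is not a perfect cube.
  y = -3: RHS = -421 is not a perfect cube.
Continuing the search up to |y| = 45 finds no further solutions beyond those listed.
Collected solutions: (3, 1).

Solutions (with |y| ≤ 45): (3, 1).


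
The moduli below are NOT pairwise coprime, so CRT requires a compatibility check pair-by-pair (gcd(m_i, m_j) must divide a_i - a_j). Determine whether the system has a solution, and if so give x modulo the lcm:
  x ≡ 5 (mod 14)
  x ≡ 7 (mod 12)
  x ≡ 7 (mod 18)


Moduli 14, 12, 18 are not pairwise coprime, so CRT works modulo lcm(m_i) when all pairwise compatibility conditions hold.
Pairwise compatibility: gcd(m_i, m_j) must divide a_i - a_j for every pair.
Merge one congruence at a time:
  Start: x ≡ 5 (mod 14).
  Combine with x ≡ 7 (mod 12): gcd(14, 12) = 2; 7 - 5 = 2, which IS divisible by 2, so compatible.
    Write x = 5 + 14·t and substitute into x ≡ 7 (mod 12): 14·t ≡ 7 − 5 = 2 (mod 12).
    Divide the congruence (and modulus) by g = 2: 7·t ≡ 1 (mod 6).
    Reduce coefficients mod 6: 1·t ≡ 1 (mod 6).
    So t ≡ 1 (mod 6).
    Then x = 5 + 14·1 = 19, valid modulo lcm(14, 12) = 84: x ≡ 19 (mod 84).
  Combine with x ≡ 7 (mod 18): gcd(84, 18) = 6; 7 - 19 = -12, which IS divisible by 6, so compatible.
    Write x = 19 + 84·t and substitute into x ≡ 7 (mod 18): 84·t ≡ 7 − 19 = -12 (mod 18).
    Divide the congruence (and modulus) by g = 6: 14·t ≡ -2 (mod 3).
    Reduce coefficients mod 3: 2·t ≡ 1 (mod 3).
    The inverse of 2 mod 3 is 2 (since 2·2 = 4 = 1·3 + 1), so t ≡ 2·1 = 2 ≡ 2 (mod 3).
    Then x = 19 + 84·2 = 187, valid modulo lcm(84, 18) = 252: x ≡ 187 (mod 252).
Verify: 187 mod 14 = 5, 187 mod 12 = 7, 187 mod 18 = 7.

x ≡ 187 (mod 252).


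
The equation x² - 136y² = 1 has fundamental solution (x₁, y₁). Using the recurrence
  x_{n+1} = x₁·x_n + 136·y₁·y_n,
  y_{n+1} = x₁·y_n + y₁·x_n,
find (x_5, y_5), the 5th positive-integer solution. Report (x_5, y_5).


Step 1: Find the fundamental solution (x₁, y₁) of x² - 136y² = 1.
  Expand √136 as a continued fraction. a₀ = ⌊√136⌋ = 11; iterate m_{k+1} = d_k·a_k − m_k, d_{k+1} = (136 − m_{k+1}²)/d_k, a_{k+1} = ⌊(a₀ + m_{k+1})/d_{k+1}⌋ (starting m₀ = 0, d₀ = 1), with convergents p_k = a_k·p_{k-1} + p_{k-2}, q_k = a_k·q_{k-1} + q_{k-2} (p₋₁ = 1, q₋₁ = 0):
  k = 0: a₀ = 11; p₀/q₀ = 11/1; p₀² − 136·q₀² = 121 − 136 = -15.
  k = 1: m = 11, d = 15, a = ⌊(11 + 11)/15⌋ = 1; p/q = (1·11 + 1)/(1·1 + 0) = 12/1; p² − 136·q² = 144 − 136 = 8.
  k = 2: m = 4, d = 8, a = ⌊(11 + 4)/8⌋ = 1; p/q = (1·12 + 11)/(1·1 + 1) = 23/2; p² − 136·q² = 529 − 544 = -15.
  k = 3: m = 4, d = 15, a = ⌊(11 + 4)/15⌋ = 1; p/q = (1·23 + 12)/(1·2 + 1) = 35/3; p² − 136·q² = 1225 − 1224 = 1.
  The first convergent with p² − 136·q² = 1 gives the fundamental solution (x₁, y₁) = (35, 3).
Step 2: Apply the recurrence (x_{n+1}, y_{n+1}) = (x₁x_n + 136y₁y_n, x₁y_n + y₁x_n) repeatedly.
  From (x_1, y_1) = (35, 3): x_2 = 35·35 + 136·3·3 = 2449; y_2 = 35·3 + 3·35 = 210.
  From (x_2, y_2) = (2449, 210): x_3 = 35·2449 + 136·3·210 = 171395; y_3 = 35·210 + 3·2449 = 14697.
  From (x_3, y_3) = (171395, 14697): x_4 = 35·171395 + 136·3·14697 = 11995201; y_4 = 35·14697 + 3·171395 = 1028580.
  From (x_4, y_4) = (11995201, 1028580): x_5 = 35·11995201 + 136·3·1028580 = 839492675; y_5 = 35·1028580 + 3·11995201 = 71985903.
Step 3: Verify x_5² - 136·y_5² = 704747951378655625 - 704747951378655624 = 1 (should be 1). ✓

(x_1, y_1) = (35, 3); (x_5, y_5) = (839492675, 71985903).


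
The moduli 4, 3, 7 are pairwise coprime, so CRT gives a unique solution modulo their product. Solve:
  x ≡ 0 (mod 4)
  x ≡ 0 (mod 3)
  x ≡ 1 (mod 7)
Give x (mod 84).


Moduli 4, 3, 7 are pairwise coprime; by CRT there is a unique solution modulo M = 4 · 3 · 7 = 84.
Solve pairwise, accumulating the modulus:
  Start with x ≡ 0 (mod 4).
  Combine with x ≡ 0 (mod 3): since gcd(4, 3) = 1, we get a unique residue mod 12.
    Write x = 0 + 4·t and substitute into x ≡ 0 (mod 3): 4·t ≡ 0 − 0 = 0 (mod 3).
    Reduce coefficients mod 3: 1·t ≡ 0 (mod 3).
    So t ≡ 0 (mod 3).
    Then x = 0 + 4·0 = 0, valid modulo lcm(4, 3) = 12: x ≡ 0 (mod 12).
  Combine with x ≡ 1 (mod 7): since gcd(12, 7) = 1, we get a unique residue mod 84.
    Write x = 0 + 12·t and substitute into x ≡ 1 (mod 7): 12·t ≡ 1 − 0 = 1 (mod 7).
    Reduce coefficients mod 7: 5·t ≡ 1 (mod 7).
    The inverse of 5 mod 7 is 3 (since 5·3 = 15 = 2·7 + 1), so t ≡ 3·1 = 3 ≡ 3 (mod 7).
    Then x = 0 + 12·3 = 36, valid modulo lcm(12, 7) = 84: x ≡ 36 (mod 84).
Verify: 36 mod 4 = 0 ✓, 36 mod 3 = 0 ✓, 36 mod 7 = 1 ✓.

x ≡ 36 (mod 84).


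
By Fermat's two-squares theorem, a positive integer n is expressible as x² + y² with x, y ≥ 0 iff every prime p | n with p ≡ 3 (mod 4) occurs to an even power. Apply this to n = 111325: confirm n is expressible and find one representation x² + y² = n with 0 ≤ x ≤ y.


Step 1: Factor n = 111325 = 5^2 · 61 · 73.
Step 2: Check the mod-4 condition on each prime factor: 5 ≡ 1 (mod 4), exponent 2; 61 ≡ 1 (mod 4), exponent 1; 73 ≡ 1 (mod 4), exponent 1.
All primes ≡ 3 (mod 4) appear to even exponent (or don't appear), so by the two-squares theorem n IS expressible as a sum of two squares.
Step 3: Build a representation. Group n = k² · m with k = 5 and m = 61 · 73 = 4453 (a product of primes ≡ 1 (mod 4)); a representation of m scales to one of n via (k·x)² + (k·y)² = k²(x² + y²). Each prime p ≡ 1 (mod 4) is itself a sum of two squares; find a² by testing p − a² for a perfect square:
  61: 61 − 1² = 60, 61 − 2² = 57, 61 − 3² = 52, 61 − 4² = 45, 61 − 5² = 36 = 6² ⇒ 61 = 5² + 6².
  73: 73 − 1² = 72, 73 − 2² = 69, 73 − 3² = 64 = 8² ⇒ 73 = 3² + 8².
  Combine using the Brahmagupta–Fibonacci identity (a² + b²)(c² + d²) = (ac − bd)² + (ad + bc)² = (ac + bd)² + (ad − bc)²:
  61 · 73 = 4453: from (5² + 6²)(3² + 8²), take (5·3 − 6·8, 5·8 + 6·3) = (15 − 48, 40 + 18) = (-33, 58); dropping signs (only squares matter) gives (33, 58); check 33² + 58² = 1089 + 3364 = 4453 ✓.
  Scale by k = 5: (5·33, 5·58) = (165, 290).
Step 4: Order so x ≤ y and verify: 165² + 290² = 27225 + 84100 = 111325 = n. ✓

n = 111325 = 165² + 290² (one valid representation with x ≤ y).


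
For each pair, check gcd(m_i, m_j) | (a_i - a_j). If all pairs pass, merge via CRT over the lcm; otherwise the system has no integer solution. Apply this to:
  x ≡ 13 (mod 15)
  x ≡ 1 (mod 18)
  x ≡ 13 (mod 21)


Moduli 15, 18, 21 are not pairwise coprime, so CRT works modulo lcm(m_i) when all pairwise compatibility conditions hold.
Pairwise compatibility: gcd(m_i, m_j) must divide a_i - a_j for every pair.
Merge one congruence at a time:
  Start: x ≡ 13 (mod 15).
  Combine with x ≡ 1 (mod 18): gcd(15, 18) = 3; 1 - 13 = -12, which IS divisible by 3, so compatible.
    Write x = 13 + 15·t and substitute into x ≡ 1 (mod 18): 15·t ≡ 1 − 13 = -12 (mod 18).
    Divide the congruence (and modulus) by g = 3: 5·t ≡ -4 (mod 6).
    Reduce coefficients mod 6: 5·t ≡ 2 (mod 6).
    The inverse of 5 mod 6 is 5 (since 5·5 = 25 = 4·6 + 1), so t ≡ 5·2 = 10 ≡ 4 (mod 6).
    Then x = 13 + 15·4 = 73, valid modulo lcm(15, 18) = 90: x ≡ 73 (mod 90).
  Combine with x ≡ 13 (mod 21): gcd(90, 21) = 3; 13 - 73 = -60, which IS divisible by 3, so compatible.
    Write x = 73 + 90·t and substitute into x ≡ 13 (mod 21): 90·t ≡ 13 − 73 = -60 (mod 21).
    Divide the congruence (and modulus) by g = 3: 30·t ≡ -20 (mod 7).
    Reduce coefficients mod 7: 2·t ≡ 1 (mod 7).
    The inverse of 2 mod 7 is 4 (since 2·4 = 8 = 1·7 + 1), so t ≡ 4·1 = 4 ≡ 4 (mod 7).
    Then x = 73 + 90·4 = 433, valid modulo lcm(90, 21) = 630: x ≡ 433 (mod 630).
Verify: 433 mod 15 = 13, 433 mod 18 = 1, 433 mod 21 = 13.

x ≡ 433 (mod 630).


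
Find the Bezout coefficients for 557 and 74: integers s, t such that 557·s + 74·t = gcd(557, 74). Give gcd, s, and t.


Euclidean algorithm on (557, 74) — divide until remainder is 0:
  557 = 7 · 74 + 39
  74 = 1 · 39 + 35
  39 = 1 · 35 + 4
  35 = 8 · 4 + 3
  4 = 1 · 3 + 1
  3 = 3 · 1 + 0
gcd(557, 74) = 1.
Track Bezout coefficients alongside the remainders: start with r₀ = 557 = a·1 + b·0 (s = 1, t = 0) and r₁ = 74 = a·0 + b·1 (s = 0, t = 1); each new remainder r_{k+1} = r_{k-1} − q_k·r_k inherits s_{k+1} = s_{k-1} − q_k·s_k, t_{k+1} = t_{k-1} − q_k·t_k, so r_k = a·s_k + b·t_k at every step:
  q = 7: r = 39, s = 1 − 7·0 = 1, t = 0 − 7·1 = -7  (check: 557·1 + 74·(-7) = 39)
  q = 1: r = 35, s = 0 − 1·1 = -1, t = 1 − 1·(-7) = 8  (check: 557·(-1) + 74·8 = 35)
  q = 1: r = 4, s = 1 − 1·(-1) = 2, t = -7 − 1·8 = -15  (check: 557·2 + 74·(-15) = 4)
  q = 8: r = 3, s = -1 − 8·2 = -17, t = 8 − 8·(-15) = 128  (check: 557·(-17) + 74·128 = 3)
  q = 1: r = 1, s = 2 − 1·(-17) = 19, t = -15 − 1·128 = -143  (check: 557·19 + 74·(-143) = 1)
The row with r = 1 (the gcd) gives the Bezout coefficients s = 19, t = -143.
Result: 557 · (19) + 74 · (-143) = 1.

gcd(557, 74) = 1; s = 19, t = -143 (check: 557·19 + 74·(-143) = 1).


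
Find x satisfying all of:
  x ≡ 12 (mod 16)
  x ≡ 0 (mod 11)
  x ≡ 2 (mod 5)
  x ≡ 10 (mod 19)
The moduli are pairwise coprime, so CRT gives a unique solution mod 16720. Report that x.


Product of moduli M = 16 · 11 · 5 · 19 = 16720.
Merge one congruence at a time:
  Start: x ≡ 12 (mod 16).
  Combine with x ≡ 0 (mod 11); new modulus lcm = 176.
    Write x = 12 + 16·t and substitute into x ≡ 0 (mod 11): 16·t ≡ 0 − 12 = -12 (mod 11).
    Reduce coefficients mod 11: 5·t ≡ 10 (mod 11).
    The inverse of 5 mod 11 is 9 (since 5·9 = 45 = 4·11 + 1), so t ≡ 9·10 = 90 ≡ 2 (mod 11).
    Then x = 12 + 16·2 = 44, valid modulo lcm(16, 11) = 176: x ≡ 44 (mod 176).
  Combine with x ≡ 2 (mod 5); new modulus lcm = 880.
    Write x = 44 + 176·t and substitute into x ≡ 2 (mod 5): 176·t ≡ 2 − 44 = -42 (mod 5).
    Reduce coefficients mod 5: 1·t ≡ 3 (mod 5).
    So t ≡ 3 (mod 5).
    Then x = 44 + 176·3 = 572, valid modulo lcm(176, 5) = 880: x ≡ 572 (mod 880).
  Combine with x ≡ 10 (mod 19); new modulus lcm = 16720.
    Write x = 572 + 880·t and substitute into x ≡ 10 (mod 19): 880·t ≡ 10 − 572 = -562 (mod 19).
    Reduce coefficients mod 19: 6·t ≡ 8 (mod 19).
    The inverse of 6 mod 19 is 16 (since 6·16 = 96 = 5·19 + 1), so t ≡ 16·8 = 128 ≡ 14 (mod 19).
    Then x = 572 + 880·14 = 12892, valid modulo lcm(880, 19) = 16720: x ≡ 12892 (mod 16720).
Verify against each original: 12892 mod 16 = 12, 12892 mod 11 = 0, 12892 mod 5 = 2, 12892 mod 19 = 10.

x ≡ 12892 (mod 16720).


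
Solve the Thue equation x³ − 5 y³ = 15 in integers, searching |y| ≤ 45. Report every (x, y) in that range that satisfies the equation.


The equation is x³ - 5y³ = 15. For fixed y, x³ = 5·y³ + 15, so a solution requires the RHS to be a perfect cube.
Strategy: iterate y from -45 to 45, compute RHS = 5·y³ + 15, and check whether it is a (positive or negative) perfect cube.
Check small values of y:
  y = 0: RHS = 15 is not a perfect cube.
  y = 1: RHS = 20 is not a perfect cube.
  y = -1: RHS = 10 is not a perfect cube.
  y = 2: RHS = 55 is not a perfect cube.
  y = -2: RHS = -25 is not a perfect cube.
  y = 3: RHS = 150 is not a perfect cube.
  y = -3: RHS = -120 is not a perfect cube.
Continuing the search up to |y| = 45 finds no solutions either.
No (x, y) in the scanned range satisfies the equation.

No integer solutions with |y| ≤ 45.
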